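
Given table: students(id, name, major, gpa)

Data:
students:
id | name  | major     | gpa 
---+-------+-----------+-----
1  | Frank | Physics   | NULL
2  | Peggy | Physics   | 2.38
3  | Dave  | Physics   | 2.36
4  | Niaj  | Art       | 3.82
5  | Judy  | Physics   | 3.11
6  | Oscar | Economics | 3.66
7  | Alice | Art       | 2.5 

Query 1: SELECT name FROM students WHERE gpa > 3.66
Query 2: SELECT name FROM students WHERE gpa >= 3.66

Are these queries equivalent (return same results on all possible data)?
No, not equivalent

Query 1 returns: [('Niaj',)]
Query 2 returns: [('Niaj',), ('Oscar',)]

Reason: > vs >= gives different results when gpa = 3.66 exists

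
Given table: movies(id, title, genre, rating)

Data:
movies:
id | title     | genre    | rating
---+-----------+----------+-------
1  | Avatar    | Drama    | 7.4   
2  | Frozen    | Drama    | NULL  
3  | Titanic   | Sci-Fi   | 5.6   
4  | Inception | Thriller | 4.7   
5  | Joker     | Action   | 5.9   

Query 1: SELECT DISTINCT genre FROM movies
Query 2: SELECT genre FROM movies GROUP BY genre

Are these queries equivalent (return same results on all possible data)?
Yes, equivalent

Both queries return: [('Action',), ('Drama',), ('Sci-Fi',), ('Thriller',)]

Reason: Both get unique genres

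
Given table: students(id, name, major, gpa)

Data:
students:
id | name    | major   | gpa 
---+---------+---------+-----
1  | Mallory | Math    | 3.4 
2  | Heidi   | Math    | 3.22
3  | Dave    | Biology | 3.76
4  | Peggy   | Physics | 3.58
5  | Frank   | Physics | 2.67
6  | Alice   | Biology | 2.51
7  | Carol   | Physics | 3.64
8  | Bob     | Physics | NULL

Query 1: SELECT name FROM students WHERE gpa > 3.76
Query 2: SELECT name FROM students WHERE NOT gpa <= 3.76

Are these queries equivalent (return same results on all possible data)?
Yes, equivalent

Both queries return: []

Reason: Both filter gpa > 3.76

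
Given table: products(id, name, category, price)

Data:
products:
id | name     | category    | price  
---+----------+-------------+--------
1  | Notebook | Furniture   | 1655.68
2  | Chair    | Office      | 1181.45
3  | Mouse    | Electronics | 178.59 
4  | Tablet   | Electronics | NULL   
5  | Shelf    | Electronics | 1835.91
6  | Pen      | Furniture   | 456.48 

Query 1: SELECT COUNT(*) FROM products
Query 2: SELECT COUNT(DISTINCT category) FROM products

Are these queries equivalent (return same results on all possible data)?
No, not equivalent

Query 1 returns: [(6,)]
Query 2 returns: [(3,)]

Reason: COUNT(*) counts rows, COUNT(DISTINCT category) counts unique categorys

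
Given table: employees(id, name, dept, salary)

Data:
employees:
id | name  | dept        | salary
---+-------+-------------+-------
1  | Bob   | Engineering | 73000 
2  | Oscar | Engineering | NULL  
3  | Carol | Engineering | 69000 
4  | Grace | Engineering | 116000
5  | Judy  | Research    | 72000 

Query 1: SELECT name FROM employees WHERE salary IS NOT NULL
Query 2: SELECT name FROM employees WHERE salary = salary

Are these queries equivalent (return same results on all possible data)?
Yes, equivalent

Both queries return: [('Bob',), ('Carol',), ('Grace',), ('Judy',)]

Reason: IS NOT NULL vs self-equality (both exclude NULLs)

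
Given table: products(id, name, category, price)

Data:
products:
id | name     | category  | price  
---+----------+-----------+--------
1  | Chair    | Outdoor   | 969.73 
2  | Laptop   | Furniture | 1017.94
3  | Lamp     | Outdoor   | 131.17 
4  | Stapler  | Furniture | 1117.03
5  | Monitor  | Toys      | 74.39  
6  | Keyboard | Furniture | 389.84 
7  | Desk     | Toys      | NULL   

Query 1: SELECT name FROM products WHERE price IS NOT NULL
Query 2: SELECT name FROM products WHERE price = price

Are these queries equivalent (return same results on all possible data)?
Yes, equivalent

Both queries return: [('Chair',), ('Keyboard',), ('Lamp',), ('Laptop',), ('Monitor',), ('Stapler',)]

Reason: IS NOT NULL vs self-equality (both exclude NULLs)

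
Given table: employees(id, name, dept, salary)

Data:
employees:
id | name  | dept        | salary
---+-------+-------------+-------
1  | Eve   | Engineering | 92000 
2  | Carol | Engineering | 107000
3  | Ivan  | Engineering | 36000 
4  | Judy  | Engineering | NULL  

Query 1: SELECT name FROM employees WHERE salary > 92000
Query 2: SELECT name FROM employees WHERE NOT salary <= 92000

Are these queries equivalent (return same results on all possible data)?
Yes, equivalent

Both queries return: [('Carol',)]

Reason: Both filter salary > 92000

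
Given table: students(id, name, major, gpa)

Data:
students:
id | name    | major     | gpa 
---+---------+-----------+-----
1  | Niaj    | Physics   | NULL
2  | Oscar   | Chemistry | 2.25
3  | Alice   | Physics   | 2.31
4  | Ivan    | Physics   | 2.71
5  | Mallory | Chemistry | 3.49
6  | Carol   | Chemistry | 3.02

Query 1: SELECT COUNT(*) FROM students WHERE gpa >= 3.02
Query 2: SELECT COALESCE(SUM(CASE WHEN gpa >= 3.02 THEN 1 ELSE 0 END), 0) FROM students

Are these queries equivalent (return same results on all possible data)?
Yes, equivalent

Both queries return: [(2,)]

Reason: COUNT with WHERE vs conditional SUM (COALESCE handles empty-table NULL)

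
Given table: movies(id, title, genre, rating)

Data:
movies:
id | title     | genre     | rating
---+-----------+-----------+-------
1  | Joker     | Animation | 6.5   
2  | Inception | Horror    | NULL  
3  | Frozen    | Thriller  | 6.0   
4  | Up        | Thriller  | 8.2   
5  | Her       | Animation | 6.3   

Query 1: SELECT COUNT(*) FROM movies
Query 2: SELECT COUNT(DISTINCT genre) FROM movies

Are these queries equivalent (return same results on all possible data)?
No, not equivalent

Query 1 returns: [(5,)]
Query 2 returns: [(3,)]

Reason: COUNT(*) counts rows, COUNT(DISTINCT genre) counts unique genres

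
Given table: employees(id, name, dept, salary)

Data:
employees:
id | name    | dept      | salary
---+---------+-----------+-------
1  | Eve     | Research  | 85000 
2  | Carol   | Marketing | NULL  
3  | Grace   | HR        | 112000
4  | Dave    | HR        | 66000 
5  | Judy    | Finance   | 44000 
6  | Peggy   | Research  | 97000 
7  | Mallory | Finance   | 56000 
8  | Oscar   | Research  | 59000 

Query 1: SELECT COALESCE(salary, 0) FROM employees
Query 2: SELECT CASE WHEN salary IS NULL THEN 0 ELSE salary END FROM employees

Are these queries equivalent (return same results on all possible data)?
Yes, equivalent

Both queries return: [(0,), (44000,), (56000,), (59000,), (66000,), (85000,), (97000,), (112000,)]

Reason: COALESCE vs CASE for NULL handling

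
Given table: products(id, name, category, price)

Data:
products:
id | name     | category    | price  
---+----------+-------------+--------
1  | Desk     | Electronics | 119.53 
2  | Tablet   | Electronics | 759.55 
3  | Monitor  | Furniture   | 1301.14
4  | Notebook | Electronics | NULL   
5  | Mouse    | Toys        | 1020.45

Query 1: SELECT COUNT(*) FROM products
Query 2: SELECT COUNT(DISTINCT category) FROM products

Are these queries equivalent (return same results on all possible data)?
No, not equivalent

Query 1 returns: [(5,)]
Query 2 returns: [(3,)]

Reason: COUNT(*) counts rows, COUNT(DISTINCT category) counts unique categorys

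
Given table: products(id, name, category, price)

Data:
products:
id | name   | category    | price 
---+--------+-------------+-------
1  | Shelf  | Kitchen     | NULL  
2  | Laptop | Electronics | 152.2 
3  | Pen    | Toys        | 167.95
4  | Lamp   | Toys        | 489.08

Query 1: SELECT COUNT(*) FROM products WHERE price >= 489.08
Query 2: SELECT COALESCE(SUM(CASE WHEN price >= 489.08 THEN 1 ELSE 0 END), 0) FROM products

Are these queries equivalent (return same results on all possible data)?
Yes, equivalent

Both queries return: [(1,)]

Reason: COUNT with WHERE vs conditional SUM (COALESCE handles empty-table NULL)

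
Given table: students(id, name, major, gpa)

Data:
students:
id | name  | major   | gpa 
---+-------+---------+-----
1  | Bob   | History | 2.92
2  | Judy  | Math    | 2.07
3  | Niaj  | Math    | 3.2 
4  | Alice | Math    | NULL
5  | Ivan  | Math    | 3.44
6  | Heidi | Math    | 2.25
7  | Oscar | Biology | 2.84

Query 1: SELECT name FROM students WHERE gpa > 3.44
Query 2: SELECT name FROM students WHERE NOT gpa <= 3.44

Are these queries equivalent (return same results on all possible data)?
Yes, equivalent

Both queries return: []

Reason: Both filter gpa > 3.44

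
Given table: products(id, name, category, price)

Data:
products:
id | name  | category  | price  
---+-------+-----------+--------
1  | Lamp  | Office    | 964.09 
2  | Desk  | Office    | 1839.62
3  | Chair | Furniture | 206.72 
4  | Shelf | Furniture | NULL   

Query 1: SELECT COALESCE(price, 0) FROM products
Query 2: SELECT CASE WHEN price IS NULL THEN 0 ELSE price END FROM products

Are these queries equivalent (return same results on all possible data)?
Yes, equivalent

Both queries return: [(0,), (206.72,), (964.09,), (1839.62,)]

Reason: COALESCE vs CASE for NULL handling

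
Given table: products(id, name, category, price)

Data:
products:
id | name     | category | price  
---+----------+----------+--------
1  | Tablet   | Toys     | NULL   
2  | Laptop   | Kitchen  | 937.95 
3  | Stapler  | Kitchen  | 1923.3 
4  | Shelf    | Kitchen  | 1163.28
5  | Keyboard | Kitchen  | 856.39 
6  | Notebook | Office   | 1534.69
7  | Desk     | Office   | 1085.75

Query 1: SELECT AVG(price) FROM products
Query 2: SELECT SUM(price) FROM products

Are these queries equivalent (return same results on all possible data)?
No, not equivalent

Query 1 returns: [(1250.2266666666667,)]
Query 2 returns: [(7501.36,)]

Reason: AVG vs SUM give different aggregate values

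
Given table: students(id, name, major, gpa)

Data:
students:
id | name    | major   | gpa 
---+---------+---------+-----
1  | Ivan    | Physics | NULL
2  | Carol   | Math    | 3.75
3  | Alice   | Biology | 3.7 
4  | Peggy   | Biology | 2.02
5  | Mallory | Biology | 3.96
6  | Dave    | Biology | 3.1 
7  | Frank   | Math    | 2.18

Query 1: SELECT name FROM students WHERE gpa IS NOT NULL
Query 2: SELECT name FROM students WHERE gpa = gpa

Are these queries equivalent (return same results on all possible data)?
Yes, equivalent

Both queries return: [('Alice',), ('Carol',), ('Dave',), ('Frank',), ('Mallory',), ('Peggy',)]

Reason: IS NOT NULL vs self-equality (both exclude NULLs)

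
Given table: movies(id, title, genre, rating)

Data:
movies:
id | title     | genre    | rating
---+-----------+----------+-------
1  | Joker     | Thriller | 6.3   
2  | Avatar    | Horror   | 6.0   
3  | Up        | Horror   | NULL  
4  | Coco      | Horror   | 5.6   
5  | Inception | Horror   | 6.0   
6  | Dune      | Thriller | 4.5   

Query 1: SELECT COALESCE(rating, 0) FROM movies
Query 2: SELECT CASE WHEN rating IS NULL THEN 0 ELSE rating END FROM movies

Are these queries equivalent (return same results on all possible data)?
Yes, equivalent

Both queries return: [(0,), (4.5,), (5.6,), (6.0,), (6.0,), (6.3,)]

Reason: COALESCE vs CASE for NULL handling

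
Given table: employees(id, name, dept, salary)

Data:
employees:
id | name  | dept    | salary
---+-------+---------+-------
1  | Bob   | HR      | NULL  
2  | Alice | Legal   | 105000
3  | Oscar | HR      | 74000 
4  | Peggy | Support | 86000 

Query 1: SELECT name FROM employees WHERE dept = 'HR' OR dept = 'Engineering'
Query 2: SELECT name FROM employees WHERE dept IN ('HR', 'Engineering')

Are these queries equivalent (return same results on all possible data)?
Yes, equivalent

Both queries return: [('Bob',), ('Oscar',)]

Reason: OR vs IN are equivalent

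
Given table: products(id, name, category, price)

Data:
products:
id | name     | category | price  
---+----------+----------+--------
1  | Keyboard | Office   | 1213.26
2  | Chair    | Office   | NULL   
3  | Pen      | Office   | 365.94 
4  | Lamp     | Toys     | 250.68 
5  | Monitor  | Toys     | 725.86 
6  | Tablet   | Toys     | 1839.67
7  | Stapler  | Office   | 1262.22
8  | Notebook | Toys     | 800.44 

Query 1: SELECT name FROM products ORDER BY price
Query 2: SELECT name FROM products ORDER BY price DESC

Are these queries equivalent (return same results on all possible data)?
No, not equivalent

Query 1 returns: [('Chair',), ('Lamp',), ('Pen',), ('Monitor',), ('Notebook',), ('Keyboard',), ('Stapler',), ('Tablet',)]
Query 2 returns: [('Tablet',), ('Stapler',), ('Keyboard',), ('Notebook',), ('Monitor',), ('Pen',), ('Lamp',), ('Chair',)]

Reason: ASC vs DESC gives opposite ordering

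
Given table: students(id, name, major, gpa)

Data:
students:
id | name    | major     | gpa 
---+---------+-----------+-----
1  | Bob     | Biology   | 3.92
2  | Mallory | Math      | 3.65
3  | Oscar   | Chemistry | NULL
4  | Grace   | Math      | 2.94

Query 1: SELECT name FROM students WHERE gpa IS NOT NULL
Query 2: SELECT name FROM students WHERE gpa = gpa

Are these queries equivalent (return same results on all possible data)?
Yes, equivalent

Both queries return: [('Bob',), ('Grace',), ('Mallory',)]

Reason: IS NOT NULL vs self-equality (both exclude NULLs)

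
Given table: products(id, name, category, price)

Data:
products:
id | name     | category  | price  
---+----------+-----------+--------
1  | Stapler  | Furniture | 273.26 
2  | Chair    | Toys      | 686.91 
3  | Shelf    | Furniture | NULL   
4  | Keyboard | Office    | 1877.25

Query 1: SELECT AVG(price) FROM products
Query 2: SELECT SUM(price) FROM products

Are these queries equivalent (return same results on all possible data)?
No, not equivalent

Query 1 returns: [(945.8066666666667,)]
Query 2 returns: [(2837.42,)]

Reason: AVG vs SUM give different aggregate values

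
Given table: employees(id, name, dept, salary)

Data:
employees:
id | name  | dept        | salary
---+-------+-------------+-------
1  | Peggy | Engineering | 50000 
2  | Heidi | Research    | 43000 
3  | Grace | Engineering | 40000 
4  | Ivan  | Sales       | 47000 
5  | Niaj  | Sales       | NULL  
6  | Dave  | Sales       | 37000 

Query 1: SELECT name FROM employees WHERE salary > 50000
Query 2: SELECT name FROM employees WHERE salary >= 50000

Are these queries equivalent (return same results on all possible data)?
No, not equivalent

Query 1 returns: []
Query 2 returns: [('Peggy',)]

Reason: > vs >= gives different results when salary = 50000 exists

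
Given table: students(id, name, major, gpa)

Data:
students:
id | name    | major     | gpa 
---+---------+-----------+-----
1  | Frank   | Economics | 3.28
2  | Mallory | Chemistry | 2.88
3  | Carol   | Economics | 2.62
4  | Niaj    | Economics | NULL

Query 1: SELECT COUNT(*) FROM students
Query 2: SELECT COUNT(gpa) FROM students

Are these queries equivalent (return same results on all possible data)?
No, not equivalent

Query 1 returns: [(4,)]
Query 2 returns: [(3,)]

Reason: COUNT(*) includes NULLs, COUNT(column) excludes them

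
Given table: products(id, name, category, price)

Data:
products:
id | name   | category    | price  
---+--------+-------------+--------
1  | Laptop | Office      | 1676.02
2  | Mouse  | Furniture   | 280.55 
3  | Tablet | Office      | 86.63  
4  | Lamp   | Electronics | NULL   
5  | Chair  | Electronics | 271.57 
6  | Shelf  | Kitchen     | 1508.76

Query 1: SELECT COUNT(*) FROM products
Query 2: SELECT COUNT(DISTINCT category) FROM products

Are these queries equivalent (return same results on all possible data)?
No, not equivalent

Query 1 returns: [(6,)]
Query 2 returns: [(4,)]

Reason: COUNT(*) counts rows, COUNT(DISTINCT category) counts unique categorys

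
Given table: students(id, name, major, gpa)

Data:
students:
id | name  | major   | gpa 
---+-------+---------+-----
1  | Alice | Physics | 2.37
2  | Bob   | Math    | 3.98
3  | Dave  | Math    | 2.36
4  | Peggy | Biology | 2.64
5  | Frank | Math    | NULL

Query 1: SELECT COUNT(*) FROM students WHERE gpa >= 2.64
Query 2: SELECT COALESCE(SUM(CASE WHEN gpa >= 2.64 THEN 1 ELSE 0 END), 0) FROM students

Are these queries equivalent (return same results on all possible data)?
Yes, equivalent

Both queries return: [(2,)]

Reason: COUNT with WHERE vs conditional SUM (COALESCE handles empty-table NULL)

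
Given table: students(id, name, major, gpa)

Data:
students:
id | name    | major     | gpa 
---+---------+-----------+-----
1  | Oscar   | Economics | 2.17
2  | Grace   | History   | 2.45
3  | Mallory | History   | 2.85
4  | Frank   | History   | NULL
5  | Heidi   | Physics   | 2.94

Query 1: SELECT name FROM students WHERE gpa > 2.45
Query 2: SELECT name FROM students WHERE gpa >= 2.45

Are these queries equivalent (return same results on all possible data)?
No, not equivalent

Query 1 returns: [('Mallory',), ('Heidi',)]
Query 2 returns: [('Grace',), ('Mallory',), ('Heidi',)]

Reason: > vs >= gives different results when gpa = 2.45 exists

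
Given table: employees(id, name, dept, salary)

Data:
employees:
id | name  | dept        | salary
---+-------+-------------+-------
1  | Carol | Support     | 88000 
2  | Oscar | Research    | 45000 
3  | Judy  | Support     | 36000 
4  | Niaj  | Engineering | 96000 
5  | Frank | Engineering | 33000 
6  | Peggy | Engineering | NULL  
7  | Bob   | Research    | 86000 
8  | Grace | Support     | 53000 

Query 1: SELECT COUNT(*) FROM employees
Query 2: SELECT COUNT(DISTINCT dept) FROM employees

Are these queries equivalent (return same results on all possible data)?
No, not equivalent

Query 1 returns: [(8,)]
Query 2 returns: [(3,)]

Reason: COUNT(*) counts rows, COUNT(DISTINCT dept) counts unique depts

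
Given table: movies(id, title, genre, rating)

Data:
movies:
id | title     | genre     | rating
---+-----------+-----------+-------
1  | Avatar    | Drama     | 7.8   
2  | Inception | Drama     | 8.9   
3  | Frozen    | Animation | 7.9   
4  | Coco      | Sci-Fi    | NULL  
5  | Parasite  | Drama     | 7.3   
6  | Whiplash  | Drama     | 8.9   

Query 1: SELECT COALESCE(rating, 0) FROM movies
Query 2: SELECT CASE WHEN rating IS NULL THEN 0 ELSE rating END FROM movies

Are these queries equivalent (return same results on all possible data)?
Yes, equivalent

Both queries return: [(0,), (7.3,), (7.8,), (7.9,), (8.9,), (8.9,)]

Reason: COALESCE vs CASE for NULL handling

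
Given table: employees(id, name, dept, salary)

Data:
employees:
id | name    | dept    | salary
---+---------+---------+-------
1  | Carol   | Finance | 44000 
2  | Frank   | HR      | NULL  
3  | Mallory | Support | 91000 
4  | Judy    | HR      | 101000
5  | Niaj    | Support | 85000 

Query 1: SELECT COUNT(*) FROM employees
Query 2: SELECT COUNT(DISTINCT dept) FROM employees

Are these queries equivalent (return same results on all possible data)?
No, not equivalent

Query 1 returns: [(5,)]
Query 2 returns: [(3,)]

Reason: COUNT(*) counts rows, COUNT(DISTINCT dept) counts unique depts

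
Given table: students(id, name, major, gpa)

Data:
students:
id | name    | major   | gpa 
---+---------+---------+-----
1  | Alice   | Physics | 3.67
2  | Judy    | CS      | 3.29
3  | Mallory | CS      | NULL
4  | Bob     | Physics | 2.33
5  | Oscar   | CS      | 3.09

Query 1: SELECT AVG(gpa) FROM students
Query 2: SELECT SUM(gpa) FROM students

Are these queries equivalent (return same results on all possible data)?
No, not equivalent

Query 1 returns: [(3.0949999999999998,)]
Query 2 returns: [(12.379999999999999,)]

Reason: AVG vs SUM give different aggregate values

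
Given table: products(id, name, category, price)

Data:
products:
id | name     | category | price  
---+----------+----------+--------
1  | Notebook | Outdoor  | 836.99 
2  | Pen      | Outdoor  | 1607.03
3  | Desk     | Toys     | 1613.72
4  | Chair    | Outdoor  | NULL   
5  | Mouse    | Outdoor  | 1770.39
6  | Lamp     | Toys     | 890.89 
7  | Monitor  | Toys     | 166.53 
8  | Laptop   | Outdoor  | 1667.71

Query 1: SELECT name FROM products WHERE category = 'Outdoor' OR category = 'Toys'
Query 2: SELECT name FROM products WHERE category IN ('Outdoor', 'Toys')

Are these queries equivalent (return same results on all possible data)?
Yes, equivalent

Both queries return: [('Chair',), ('Desk',), ('Lamp',), ('Laptop',), ('Monitor',), ('Mouse',), ('Notebook',), ('Pen',)]

Reason: OR vs IN are equivalent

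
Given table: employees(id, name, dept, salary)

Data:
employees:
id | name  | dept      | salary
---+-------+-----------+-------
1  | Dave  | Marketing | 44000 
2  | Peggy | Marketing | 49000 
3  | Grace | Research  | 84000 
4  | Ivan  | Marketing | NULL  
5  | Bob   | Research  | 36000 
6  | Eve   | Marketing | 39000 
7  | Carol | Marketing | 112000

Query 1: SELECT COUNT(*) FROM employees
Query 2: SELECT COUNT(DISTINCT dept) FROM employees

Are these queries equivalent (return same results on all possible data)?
No, not equivalent

Query 1 returns: [(7,)]
Query 2 returns: [(2,)]

Reason: COUNT(*) counts rows, COUNT(DISTINCT dept) counts unique depts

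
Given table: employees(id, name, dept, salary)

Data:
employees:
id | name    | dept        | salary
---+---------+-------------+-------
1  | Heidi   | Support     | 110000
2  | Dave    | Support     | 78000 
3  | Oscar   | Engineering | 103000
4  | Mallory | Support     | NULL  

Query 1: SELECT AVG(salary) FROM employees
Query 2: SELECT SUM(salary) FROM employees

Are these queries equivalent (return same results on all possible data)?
No, not equivalent

Query 1 returns: [(97000.0,)]
Query 2 returns: [(291000,)]

Reason: AVG vs SUM give different aggregate values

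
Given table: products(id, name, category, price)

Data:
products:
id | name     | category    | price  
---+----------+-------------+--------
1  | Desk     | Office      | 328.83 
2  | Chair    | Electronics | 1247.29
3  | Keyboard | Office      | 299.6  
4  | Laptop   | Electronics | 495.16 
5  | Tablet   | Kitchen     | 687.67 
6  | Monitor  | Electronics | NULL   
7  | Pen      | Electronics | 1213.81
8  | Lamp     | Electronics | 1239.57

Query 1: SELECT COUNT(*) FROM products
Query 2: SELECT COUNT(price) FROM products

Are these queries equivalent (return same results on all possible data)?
No, not equivalent

Query 1 returns: [(8,)]
Query 2 returns: [(7,)]

Reason: COUNT(*) includes NULLs, COUNT(column) excludes them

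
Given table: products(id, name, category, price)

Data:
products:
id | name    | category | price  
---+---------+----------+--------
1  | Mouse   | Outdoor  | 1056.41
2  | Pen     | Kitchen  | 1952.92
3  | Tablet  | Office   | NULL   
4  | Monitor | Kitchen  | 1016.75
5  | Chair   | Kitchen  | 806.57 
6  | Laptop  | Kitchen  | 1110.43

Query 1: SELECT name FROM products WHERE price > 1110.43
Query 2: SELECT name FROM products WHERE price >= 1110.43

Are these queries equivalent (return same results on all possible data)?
No, not equivalent

Query 1 returns: [('Pen',)]
Query 2 returns: [('Pen',), ('Laptop',)]

Reason: > vs >= gives different results when price = 1110.43 exists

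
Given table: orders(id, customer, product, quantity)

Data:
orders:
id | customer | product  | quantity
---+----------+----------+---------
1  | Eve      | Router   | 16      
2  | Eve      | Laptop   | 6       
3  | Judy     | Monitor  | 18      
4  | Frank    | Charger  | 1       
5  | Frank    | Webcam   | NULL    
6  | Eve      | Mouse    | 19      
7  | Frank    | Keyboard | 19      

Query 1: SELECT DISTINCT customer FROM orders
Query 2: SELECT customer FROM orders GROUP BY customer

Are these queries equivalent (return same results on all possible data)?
Yes, equivalent

Both queries return: [('Eve',), ('Frank',), ('Judy',)]

Reason: Both get unique customers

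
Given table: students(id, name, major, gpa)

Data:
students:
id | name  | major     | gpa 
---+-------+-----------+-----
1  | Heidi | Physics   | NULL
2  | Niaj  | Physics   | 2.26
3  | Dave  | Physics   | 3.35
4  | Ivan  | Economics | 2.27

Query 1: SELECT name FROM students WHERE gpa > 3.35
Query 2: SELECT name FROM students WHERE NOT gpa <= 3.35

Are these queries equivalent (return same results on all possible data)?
Yes, equivalent

Both queries return: []

Reason: Both filter gpa > 3.35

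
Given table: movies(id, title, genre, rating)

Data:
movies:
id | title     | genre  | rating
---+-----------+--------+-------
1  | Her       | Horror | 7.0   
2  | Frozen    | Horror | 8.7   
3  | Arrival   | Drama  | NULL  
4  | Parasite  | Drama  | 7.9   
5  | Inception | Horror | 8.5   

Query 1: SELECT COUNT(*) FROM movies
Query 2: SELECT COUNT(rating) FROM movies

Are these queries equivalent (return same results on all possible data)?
No, not equivalent

Query 1 returns: [(5,)]
Query 2 returns: [(4,)]

Reason: COUNT(*) includes NULLs, COUNT(column) excludes them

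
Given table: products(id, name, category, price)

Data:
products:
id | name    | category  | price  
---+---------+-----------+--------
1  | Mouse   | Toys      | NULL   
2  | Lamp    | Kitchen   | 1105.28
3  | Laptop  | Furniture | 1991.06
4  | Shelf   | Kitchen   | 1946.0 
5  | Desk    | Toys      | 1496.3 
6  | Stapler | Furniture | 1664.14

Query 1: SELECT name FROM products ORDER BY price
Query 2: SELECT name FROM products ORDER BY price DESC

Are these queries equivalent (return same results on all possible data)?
No, not equivalent

Query 1 returns: [('Mouse',), ('Lamp',), ('Desk',), ('Stapler',), ('Shelf',), ('Laptop',)]
Query 2 returns: [('Laptop',), ('Shelf',), ('Stapler',), ('Desk',), ('Lamp',), ('Mouse',)]

Reason: ASC vs DESC gives opposite ordering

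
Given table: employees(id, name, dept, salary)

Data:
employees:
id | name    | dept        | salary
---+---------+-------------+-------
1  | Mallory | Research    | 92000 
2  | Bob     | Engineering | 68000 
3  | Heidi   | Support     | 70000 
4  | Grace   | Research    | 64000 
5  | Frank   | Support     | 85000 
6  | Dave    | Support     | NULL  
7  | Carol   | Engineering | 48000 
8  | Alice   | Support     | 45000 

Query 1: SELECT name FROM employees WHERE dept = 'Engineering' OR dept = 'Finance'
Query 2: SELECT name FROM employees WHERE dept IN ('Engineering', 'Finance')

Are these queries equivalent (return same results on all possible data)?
Yes, equivalent

Both queries return: [('Bob',), ('Carol',)]

Reason: OR vs IN are equivalent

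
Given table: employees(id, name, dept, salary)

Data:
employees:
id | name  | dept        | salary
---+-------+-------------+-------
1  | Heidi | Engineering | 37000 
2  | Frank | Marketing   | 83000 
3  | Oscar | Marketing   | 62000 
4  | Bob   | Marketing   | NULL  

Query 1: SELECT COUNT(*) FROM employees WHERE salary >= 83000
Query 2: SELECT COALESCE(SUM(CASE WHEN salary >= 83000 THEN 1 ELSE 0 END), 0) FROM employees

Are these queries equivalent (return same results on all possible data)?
Yes, equivalent

Both queries return: [(1,)]

Reason: COUNT with WHERE vs conditional SUM (COALESCE handles empty-table NULL)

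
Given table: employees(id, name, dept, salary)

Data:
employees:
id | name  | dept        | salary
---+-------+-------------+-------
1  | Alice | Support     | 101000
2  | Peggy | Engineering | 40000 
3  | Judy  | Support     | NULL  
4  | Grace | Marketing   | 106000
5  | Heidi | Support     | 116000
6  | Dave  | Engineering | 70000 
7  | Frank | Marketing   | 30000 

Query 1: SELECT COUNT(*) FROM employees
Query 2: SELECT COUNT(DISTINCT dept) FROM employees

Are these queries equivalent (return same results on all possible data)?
No, not equivalent

Query 1 returns: [(7,)]
Query 2 returns: [(3,)]

Reason: COUNT(*) counts rows, COUNT(DISTINCT dept) counts unique depts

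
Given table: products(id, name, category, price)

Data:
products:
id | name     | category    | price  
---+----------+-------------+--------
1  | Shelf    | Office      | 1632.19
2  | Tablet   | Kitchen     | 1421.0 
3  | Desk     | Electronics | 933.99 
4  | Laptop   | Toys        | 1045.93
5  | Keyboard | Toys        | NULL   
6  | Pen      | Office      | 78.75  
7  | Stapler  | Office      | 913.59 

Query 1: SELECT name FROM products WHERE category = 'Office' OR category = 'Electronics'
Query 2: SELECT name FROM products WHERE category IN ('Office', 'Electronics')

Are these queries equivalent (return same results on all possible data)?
Yes, equivalent

Both queries return: [('Desk',), ('Pen',), ('Shelf',), ('Stapler',)]

Reason: OR vs IN are equivalent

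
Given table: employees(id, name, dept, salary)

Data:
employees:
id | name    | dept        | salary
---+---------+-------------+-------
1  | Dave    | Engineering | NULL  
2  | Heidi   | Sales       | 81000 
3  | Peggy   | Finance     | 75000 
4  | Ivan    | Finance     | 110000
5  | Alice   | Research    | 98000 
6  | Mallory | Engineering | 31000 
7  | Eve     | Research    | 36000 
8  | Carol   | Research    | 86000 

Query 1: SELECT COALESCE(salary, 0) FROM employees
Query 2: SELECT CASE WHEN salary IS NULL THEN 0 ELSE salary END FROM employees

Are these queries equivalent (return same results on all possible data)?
Yes, equivalent

Both queries return: [(0,), (31000,), (36000,), (75000,), (81000,), (86000,), (98000,), (110000,)]

Reason: COALESCE vs CASE for NULL handling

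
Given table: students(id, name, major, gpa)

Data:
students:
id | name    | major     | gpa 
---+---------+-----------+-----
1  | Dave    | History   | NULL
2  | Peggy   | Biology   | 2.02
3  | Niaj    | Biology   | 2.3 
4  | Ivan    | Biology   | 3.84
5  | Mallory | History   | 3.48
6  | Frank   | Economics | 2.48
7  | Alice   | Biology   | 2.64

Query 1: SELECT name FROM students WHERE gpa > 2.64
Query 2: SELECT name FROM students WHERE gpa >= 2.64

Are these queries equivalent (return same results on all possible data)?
No, not equivalent

Query 1 returns: [('Ivan',), ('Mallory',)]
Query 2 returns: [('Ivan',), ('Mallory',), ('Alice',)]

Reason: > vs >= gives different results when gpa = 2.64 exists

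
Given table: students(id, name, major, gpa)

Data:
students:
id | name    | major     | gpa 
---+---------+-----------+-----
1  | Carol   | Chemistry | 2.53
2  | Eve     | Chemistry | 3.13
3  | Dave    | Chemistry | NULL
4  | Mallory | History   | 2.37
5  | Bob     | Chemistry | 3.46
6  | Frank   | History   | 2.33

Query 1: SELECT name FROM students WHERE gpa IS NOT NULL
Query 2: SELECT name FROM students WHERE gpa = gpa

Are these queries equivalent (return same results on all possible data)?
Yes, equivalent

Both queries return: [('Bob',), ('Carol',), ('Eve',), ('Frank',), ('Mallory',)]

Reason: IS NOT NULL vs self-equality (both exclude NULLs)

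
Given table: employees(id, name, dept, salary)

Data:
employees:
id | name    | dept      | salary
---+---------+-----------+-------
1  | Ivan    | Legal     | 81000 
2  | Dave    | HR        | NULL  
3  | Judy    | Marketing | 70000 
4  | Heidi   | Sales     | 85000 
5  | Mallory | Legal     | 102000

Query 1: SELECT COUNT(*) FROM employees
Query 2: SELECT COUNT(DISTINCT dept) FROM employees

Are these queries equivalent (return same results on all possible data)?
No, not equivalent

Query 1 returns: [(5,)]
Query 2 returns: [(4,)]

Reason: COUNT(*) counts rows, COUNT(DISTINCT dept) counts unique depts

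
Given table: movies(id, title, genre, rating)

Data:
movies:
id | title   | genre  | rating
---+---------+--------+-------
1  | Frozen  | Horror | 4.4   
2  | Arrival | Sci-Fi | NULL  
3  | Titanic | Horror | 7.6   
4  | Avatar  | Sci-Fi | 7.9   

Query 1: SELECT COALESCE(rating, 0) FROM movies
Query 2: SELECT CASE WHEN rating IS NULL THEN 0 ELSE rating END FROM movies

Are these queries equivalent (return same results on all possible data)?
Yes, equivalent

Both queries return: [(0,), (4.4,), (7.6,), (7.9,)]

Reason: COALESCE vs CASE for NULL handling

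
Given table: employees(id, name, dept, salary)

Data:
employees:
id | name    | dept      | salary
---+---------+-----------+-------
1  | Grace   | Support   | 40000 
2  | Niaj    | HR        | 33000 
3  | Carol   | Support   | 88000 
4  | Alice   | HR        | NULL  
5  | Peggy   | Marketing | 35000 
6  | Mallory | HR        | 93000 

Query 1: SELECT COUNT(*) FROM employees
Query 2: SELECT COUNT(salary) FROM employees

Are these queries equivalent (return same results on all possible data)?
No, not equivalent

Query 1 returns: [(6,)]
Query 2 returns: [(5,)]

Reason: COUNT(*) includes NULLs, COUNT(column) excludes them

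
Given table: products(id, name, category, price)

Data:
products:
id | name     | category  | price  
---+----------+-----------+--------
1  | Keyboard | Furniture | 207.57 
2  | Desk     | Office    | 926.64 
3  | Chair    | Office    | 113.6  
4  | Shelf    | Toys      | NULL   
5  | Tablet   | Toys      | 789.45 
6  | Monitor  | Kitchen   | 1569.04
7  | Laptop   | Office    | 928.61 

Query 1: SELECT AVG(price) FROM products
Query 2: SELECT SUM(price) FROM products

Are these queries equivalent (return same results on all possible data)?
No, not equivalent

Query 1 returns: [(755.8183333333333,)]
Query 2 returns: [(4534.91,)]

Reason: AVG vs SUM give different aggregate values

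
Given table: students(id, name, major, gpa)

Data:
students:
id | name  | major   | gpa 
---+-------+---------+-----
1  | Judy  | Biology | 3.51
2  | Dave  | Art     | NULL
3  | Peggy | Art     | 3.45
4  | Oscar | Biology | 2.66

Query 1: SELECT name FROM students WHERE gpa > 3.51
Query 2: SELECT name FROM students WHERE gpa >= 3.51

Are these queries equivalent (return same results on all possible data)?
No, not equivalent

Query 1 returns: []
Query 2 returns: [('Judy',)]

Reason: > vs >= gives different results when gpa = 3.51 exists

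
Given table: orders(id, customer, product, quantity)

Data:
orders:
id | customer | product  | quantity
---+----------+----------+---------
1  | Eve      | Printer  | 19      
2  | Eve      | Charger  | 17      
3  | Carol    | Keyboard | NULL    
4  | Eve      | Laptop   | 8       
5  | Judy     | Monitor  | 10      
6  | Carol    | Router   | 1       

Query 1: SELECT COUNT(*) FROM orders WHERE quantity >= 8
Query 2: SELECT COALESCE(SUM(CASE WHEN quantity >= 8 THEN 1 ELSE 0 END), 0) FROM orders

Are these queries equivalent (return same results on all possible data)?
Yes, equivalent

Both queries return: [(4,)]

Reason: COUNT with WHERE vs conditional SUM (COALESCE handles empty-table NULL)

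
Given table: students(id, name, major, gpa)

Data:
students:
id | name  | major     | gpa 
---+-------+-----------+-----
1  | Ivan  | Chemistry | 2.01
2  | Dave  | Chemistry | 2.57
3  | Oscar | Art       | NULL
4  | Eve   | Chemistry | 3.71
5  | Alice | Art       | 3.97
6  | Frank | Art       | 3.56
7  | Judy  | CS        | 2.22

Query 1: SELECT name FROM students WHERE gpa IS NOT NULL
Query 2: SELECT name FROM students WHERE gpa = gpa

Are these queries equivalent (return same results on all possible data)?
Yes, equivalent

Both queries return: [('Alice',), ('Dave',), ('Eve',), ('Frank',), ('Ivan',), ('Judy',)]

Reason: IS NOT NULL vs self-equality (both exclude NULLs)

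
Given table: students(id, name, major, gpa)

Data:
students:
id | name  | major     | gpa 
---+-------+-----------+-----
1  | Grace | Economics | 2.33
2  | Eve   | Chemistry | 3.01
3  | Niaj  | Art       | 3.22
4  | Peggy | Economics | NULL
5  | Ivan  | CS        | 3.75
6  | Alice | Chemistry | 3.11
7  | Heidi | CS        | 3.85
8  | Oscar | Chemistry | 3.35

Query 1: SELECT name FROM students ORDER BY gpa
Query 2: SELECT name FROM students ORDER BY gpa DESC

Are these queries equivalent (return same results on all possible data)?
No, not equivalent

Query 1 returns: [('Peggy',), ('Grace',), ('Eve',), ('Alice',), ('Niaj',), ('Oscar',), ('Ivan',), ('Heidi',)]
Query 2 returns: [('Heidi',), ('Ivan',), ('Oscar',), ('Niaj',), ('Alice',), ('Eve',), ('Grace',), ('Peggy',)]

Reason: ASC vs DESC gives opposite ordering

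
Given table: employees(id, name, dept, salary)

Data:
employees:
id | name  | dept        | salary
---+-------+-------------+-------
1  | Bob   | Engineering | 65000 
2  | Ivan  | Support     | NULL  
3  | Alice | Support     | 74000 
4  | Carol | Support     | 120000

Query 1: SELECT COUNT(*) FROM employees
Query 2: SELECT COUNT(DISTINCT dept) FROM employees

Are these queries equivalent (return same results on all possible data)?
No, not equivalent

Query 1 returns: [(4,)]
Query 2 returns: [(2,)]

Reason: COUNT(*) counts rows, COUNT(DISTINCT dept) counts unique depts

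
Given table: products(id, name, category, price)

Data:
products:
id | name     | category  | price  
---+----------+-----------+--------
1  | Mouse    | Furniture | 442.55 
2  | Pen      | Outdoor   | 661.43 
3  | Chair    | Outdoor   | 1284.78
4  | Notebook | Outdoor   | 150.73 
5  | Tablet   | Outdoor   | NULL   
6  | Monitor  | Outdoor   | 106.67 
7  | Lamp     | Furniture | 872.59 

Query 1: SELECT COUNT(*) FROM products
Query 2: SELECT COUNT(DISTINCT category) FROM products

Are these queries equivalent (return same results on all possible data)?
No, not equivalent

Query 1 returns: [(7,)]
Query 2 returns: [(2,)]

Reason: COUNT(*) counts rows, COUNT(DISTINCT category) counts unique categorys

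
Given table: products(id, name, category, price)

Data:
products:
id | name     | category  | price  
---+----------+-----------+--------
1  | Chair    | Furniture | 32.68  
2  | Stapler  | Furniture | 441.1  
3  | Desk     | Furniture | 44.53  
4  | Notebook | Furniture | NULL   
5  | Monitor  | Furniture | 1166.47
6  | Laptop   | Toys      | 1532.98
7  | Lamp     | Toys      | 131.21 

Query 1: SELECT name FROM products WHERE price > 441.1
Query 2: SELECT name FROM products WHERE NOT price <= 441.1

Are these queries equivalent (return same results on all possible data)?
Yes, equivalent

Both queries return: [('Laptop',), ('Monitor',)]

Reason: Both filter price > 441.1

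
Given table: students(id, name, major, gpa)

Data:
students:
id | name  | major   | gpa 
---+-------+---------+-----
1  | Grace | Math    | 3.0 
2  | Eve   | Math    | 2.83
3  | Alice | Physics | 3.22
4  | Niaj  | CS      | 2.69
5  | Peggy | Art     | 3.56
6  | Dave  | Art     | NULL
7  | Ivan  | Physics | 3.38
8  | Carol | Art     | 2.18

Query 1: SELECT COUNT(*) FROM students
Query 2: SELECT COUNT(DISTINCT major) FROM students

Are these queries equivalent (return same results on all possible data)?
No, not equivalent

Query 1 returns: [(8,)]
Query 2 returns: [(4,)]

Reason: COUNT(*) counts rows, COUNT(DISTINCT major) counts unique majors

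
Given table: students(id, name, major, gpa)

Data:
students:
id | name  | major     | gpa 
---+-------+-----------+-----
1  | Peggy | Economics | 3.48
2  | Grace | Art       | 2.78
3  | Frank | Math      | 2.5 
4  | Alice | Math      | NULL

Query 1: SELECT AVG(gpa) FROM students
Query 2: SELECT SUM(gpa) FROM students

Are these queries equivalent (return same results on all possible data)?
No, not equivalent

Query 1 returns: [(2.92,)]
Query 2 returns: [(8.76,)]

Reason: AVG vs SUM give different aggregate values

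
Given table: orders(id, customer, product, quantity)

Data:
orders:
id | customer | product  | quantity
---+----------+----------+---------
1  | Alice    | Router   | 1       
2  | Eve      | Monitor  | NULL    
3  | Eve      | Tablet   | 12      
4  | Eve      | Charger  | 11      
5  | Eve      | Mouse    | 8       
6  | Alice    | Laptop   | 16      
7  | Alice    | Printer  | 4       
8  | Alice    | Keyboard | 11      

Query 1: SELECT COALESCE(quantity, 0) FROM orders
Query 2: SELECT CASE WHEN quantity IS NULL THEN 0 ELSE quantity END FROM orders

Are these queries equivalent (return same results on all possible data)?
Yes, equivalent

Both queries return: [(0,), (1,), (4,), (8,), (11,), (11,), (12,), (16,)]

Reason: COALESCE vs CASE for NULL handling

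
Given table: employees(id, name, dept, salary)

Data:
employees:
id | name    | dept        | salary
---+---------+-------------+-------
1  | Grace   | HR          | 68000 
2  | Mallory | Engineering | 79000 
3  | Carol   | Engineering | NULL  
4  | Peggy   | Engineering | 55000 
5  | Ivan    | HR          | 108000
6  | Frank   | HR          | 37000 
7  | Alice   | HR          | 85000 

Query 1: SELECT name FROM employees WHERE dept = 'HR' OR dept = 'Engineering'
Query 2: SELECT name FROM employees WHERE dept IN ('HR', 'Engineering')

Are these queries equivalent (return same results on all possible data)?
Yes, equivalent

Both queries return: [('Alice',), ('Carol',), ('Frank',), ('Grace',), ('Ivan',), ('Mallory',), ('Peggy',)]

Reason: OR vs IN are equivalent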